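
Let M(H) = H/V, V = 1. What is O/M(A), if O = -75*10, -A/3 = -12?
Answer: -125/6 ≈ -20.833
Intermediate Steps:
A = 36 (A = -3*(-12) = 36)
O = -750
M(H) = H (M(H) = H/1 = H*1 = H)
O/M(A) = -750/36 = -750*1/36 = -125/6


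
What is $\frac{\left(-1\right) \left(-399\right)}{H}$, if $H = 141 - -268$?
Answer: $\frac{399}{409} \approx 0.97555$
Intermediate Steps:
$H = 409$ ($H = 141 + 268 = 409$)
$\frac{\left(-1\right) \left(-399\right)}{H} = \frac{\left(-1\right) \left(-399\right)}{409} = 399 \cdot \frac{1}{409} = \frac{399}{409}$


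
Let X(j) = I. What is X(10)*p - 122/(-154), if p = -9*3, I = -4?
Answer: 8377/77 ≈ 108.79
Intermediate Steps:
X(j) = -4
p = -27
X(10)*p - 122/(-154) = -4*(-27) - 122/(-154) = 108 - 122*(-1/154) = 108 + 61/77 = 8377/77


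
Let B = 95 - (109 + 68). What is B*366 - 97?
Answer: -30109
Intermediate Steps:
B = -82 (B = 95 - 1*177 = 95 - 177 = -82)
B*366 - 97 = -82*366 - 97 = -30012 - 97 = -30109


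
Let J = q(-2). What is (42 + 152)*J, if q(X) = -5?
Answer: -970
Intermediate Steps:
J = -5
(42 + 152)*J = (42 + 152)*(-5) = 194*(-5) = -970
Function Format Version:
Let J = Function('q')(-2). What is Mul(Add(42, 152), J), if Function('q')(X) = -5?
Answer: -970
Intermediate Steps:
J = -5
Mul(Add(42, 152), J) = Mul(Add(42, 152), -5) = Mul(194, -5) = -970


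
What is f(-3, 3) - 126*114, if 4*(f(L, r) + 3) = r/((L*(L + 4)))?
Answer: -57469/4 ≈ -14367.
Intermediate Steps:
f(L, r) = -3 + r/(4*L*(4 + L)) (f(L, r) = -3 + (r/((L*(L + 4))))/4 = -3 + (r/((L*(4 + L))))/4 = -3 + (r*(1/(L*(4 + L))))/4 = -3 + (r/(L*(4 + L)))/4 = -3 + r/(4*L*(4 + L)))
f(-3, 3) - 126*114 = (¼)*(3 - 48*(-3) - 12*(-3)²)/(-3*(4 - 3)) - 126*114 = (¼)*(-⅓)*(3 + 144 - 12*9)/1 - 14364 = (¼)*(-⅓)*1*(3 + 144 - 108) - 14364 = (¼)*(-⅓)*1*39 - 14364 = -13/4 - 14364 = -57469/4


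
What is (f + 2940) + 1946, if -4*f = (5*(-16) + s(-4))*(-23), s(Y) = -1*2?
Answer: 8829/2 ≈ 4414.5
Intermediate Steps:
s(Y) = -2
f = -943/2 (f = -(5*(-16) - 2)*(-23)/4 = -(-80 - 2)*(-23)/4 = -(-41)*(-23)/2 = -1/4*1886 = -943/2 ≈ -471.50)
(f + 2940) + 1946 = (-943/2 + 2940) + 1946 = 4937/2 + 1946 = 8829/2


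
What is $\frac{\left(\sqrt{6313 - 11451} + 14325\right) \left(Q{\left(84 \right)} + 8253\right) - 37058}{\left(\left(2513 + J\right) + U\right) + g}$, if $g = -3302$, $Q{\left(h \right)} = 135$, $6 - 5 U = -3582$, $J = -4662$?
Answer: $- \frac{26113270}{1029} - \frac{13980 i \sqrt{5138}}{7889} \approx -25377.0 - 127.02 i$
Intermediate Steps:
$U = \frac{3588}{5}$ ($U = \frac{6}{5} - - \frac{3582}{5} = \frac{6}{5} + \frac{3582}{5} = \frac{3588}{5} \approx 717.6$)
$\frac{\left(\sqrt{6313 - 11451} + 14325\right) \left(Q{\left(84 \right)} + 8253\right) - 37058}{\left(\left(2513 + J\right) + U\right) + g} = \frac{\left(\sqrt{6313 - 11451} + 14325\right) \left(135 + 8253\right) - 37058}{\left(\left(2513 - 4662\right) + \frac{3588}{5}\right) - 3302} = \frac{\left(\sqrt{-5138} + 14325\right) 8388 - 37058}{\left(-2149 + \frac{3588}{5}\right) - 3302} = \frac{\left(i \sqrt{5138} + 14325\right) 8388 - 37058}{- \frac{7157}{5} - 3302} = \frac{\left(14325 + i \sqrt{5138}\right) 8388 - 37058}{- \frac{23667}{5}} = \left(\left(120158100 + 8388 i \sqrt{5138}\right) - 37058\right) \left(- \frac{5}{23667}\right) = \left(120121042 + 8388 i \sqrt{5138}\right) \left(- \frac{5}{23667}\right) = - \frac{26113270}{1029} - \frac{13980 i \sqrt{5138}}{7889}$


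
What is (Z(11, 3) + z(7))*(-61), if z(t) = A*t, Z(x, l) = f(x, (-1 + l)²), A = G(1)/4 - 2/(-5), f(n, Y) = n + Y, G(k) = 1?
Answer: -23851/20 ≈ -1192.6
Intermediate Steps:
f(n, Y) = Y + n
A = 13/20 (A = 1/4 - 2/(-5) = 1*(¼) - 2*(-⅕) = ¼ + ⅖ = 13/20 ≈ 0.65000)
Z(x, l) = x + (-1 + l)² (Z(x, l) = (-1 + l)² + x = x + (-1 + l)²)
z(t) = 13*t/20
(Z(11, 3) + z(7))*(-61) = ((11 + (-1 + 3)²) + (13/20)*7)*(-61) = ((11 + 2²) + 91/20)*(-61) = ((11 + 4) + 91/20)*(-61) = (15 + 91/20)*(-61) = (391/20)*(-61) = -23851/20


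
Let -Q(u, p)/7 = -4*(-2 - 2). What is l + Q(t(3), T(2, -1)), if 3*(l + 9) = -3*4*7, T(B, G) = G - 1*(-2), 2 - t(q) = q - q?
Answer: -149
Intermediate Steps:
t(q) = 2 (t(q) = 2 - (q - q) = 2 - 1*0 = 2 + 0 = 2)
T(B, G) = 2 + G (T(B, G) = G + 2 = 2 + G)
Q(u, p) = -112 (Q(u, p) = -(-28)*(-2 - 2) = -(-28)*(-4) = -7*16 = -112)
l = -37 (l = -9 + (-3*4*7)/3 = -9 + (-12*7)/3 = -9 + (⅓)*(-84) = -9 - 28 = -37)
l + Q(t(3), T(2, -1)) = -37 - 112 = -149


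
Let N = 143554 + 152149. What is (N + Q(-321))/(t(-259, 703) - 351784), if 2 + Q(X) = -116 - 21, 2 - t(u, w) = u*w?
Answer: -295564/169705 ≈ -1.7416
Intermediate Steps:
t(u, w) = 2 - u*w
N = 295703
Q(X) = -139 (Q(X) = -2 + (-116 - 21) = -2 - 137 = -139)
(N + Q(-321))/(t(-259, 703) - 351784) = (295703 - 139)/((2 - 1*(-259)*703) - 351784) = 295564/((2 + 182077) - 351784) = 295564/(182079 - 351784) = 295564/(-169705) = 295564*(-1/169705) = -295564/169705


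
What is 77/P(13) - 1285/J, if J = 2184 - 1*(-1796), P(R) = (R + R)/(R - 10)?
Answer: 88597/10348 ≈ 8.5618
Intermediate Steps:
P(R) = 2*R/(-10 + R) (P(R) = (2*R)/(-10 + R) = 2*R/(-10 + R))
J = 3980 (J = 2184 + 1796 = 3980)
77/P(13) - 1285/J = 77/((2*13/(-10 + 13))) - 1285/3980 = 77/((2*13/3)) - 1285*1/3980 = 77/((2*13*(1/3))) - 257/796 = 77/(26/3) - 257/796 = 77*(3/26) - 257/796 = 231/26 - 257/796 = 88597/10348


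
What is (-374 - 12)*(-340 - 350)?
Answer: 266340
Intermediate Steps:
(-374 - 12)*(-340 - 350) = -386*(-690) = 266340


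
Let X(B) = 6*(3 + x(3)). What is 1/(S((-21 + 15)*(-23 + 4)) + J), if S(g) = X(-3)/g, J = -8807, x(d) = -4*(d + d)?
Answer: -19/167354 ≈ -0.00011353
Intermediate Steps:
x(d) = -8*d
X(B) = -126 (X(B) = 6*(3 - 8*3) = 6*(3 - 24) = 6*(-21) = -126)
S(g) = -126/g
1/(S((-21 + 15)*(-23 + 4)) + J) = 1/(-126*1/((-23 + 4)*(-21 + 15)) - 8807) = 1/(-126/((-6*(-19))) - 8807) = 1/(-126/114 - 8807) = 1/(-126*1/114 - 8807) = 1/(-21/19 - 8807) = 1/(-167354/19) = -19/167354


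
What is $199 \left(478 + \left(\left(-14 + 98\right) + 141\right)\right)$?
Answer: $139897$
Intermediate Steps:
$199 \left(478 + \left(\left(-14 + 98\right) + 141\right)\right) = 199 \left(478 + \left(84 + 141\right)\right) = 199 \left(478 + 225\right) = 199 \cdot 703 = 139897$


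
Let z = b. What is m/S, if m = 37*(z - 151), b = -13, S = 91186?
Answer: -3034/45593 ≈ -0.066545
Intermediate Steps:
z = -13
m = -6068 (m = 37*(-13 - 151) = 37*(-164) = -6068)
m/S = -6068/91186 = -6068*1/91186 = -3034/45593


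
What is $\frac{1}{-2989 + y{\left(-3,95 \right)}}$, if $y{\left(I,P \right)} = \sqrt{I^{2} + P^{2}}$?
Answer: $- \frac{2989}{8925087} - \frac{\sqrt{9034}}{8925087} \approx -0.00034555$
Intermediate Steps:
$\frac{1}{-2989 + y{\left(-3,95 \right)}} = \frac{1}{-2989 + \sqrt{\left(-3\right)^{2} + 95^{2}}} = \frac{1}{-2989 + \sqrt{9 + 9025}} = \frac{1}{-2989 + \sqrt{9034}}$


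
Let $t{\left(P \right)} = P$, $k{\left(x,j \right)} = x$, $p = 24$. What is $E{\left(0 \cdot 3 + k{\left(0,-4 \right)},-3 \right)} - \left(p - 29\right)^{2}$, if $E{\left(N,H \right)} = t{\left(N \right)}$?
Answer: $-25$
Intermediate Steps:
$E{\left(N,H \right)} = N$
$E{\left(0 \cdot 3 + k{\left(0,-4 \right)},-3 \right)} - \left(p - 29\right)^{2} = \left(0 \cdot 3 + 0\right) - \left(24 - 29\right)^{2} = \left(0 + 0\right) - \left(-5\right)^{2} = 0 - 25 = -25$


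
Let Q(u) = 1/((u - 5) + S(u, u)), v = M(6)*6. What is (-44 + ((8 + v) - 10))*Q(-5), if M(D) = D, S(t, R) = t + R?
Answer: 1/2 ≈ 0.50000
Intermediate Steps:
S(t, R) = R + t
v = 36 (v = 6*6 = 36)
Q(u) = 1/(-5 + 3*u) (Q(u) = 1/((u - 5) + (u + u)) = 1/((-5 + u) + 2*u) = 1/(-5 + 3*u))
(-44 + ((8 + v) - 10))*Q(-5) = (-44 + ((8 + 36) - 10))/(-5 + 3*(-5)) = (-44 + (44 - 10))/(-5 - 15) = (-44 + 34)/(-20) = -10*(-1/20) = 1/2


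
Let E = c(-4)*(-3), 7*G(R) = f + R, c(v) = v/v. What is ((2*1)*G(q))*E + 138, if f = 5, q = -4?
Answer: 960/7 ≈ 137.14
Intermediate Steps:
c(v) = 1
G(R) = 5/7 + R/7 (G(R) = (5 + R)/7 = 5/7 + R/7)
E = -3 (E = 1*(-3) = -3)
((2*1)*G(q))*E + 138 = ((2*1)*(5/7 + (⅐)*(-4)))*(-3) + 138 = (2*(5/7 - 4/7))*(-3) + 138 = (2*(⅐))*(-3) + 138 = (2/7)*(-3) + 138 = -6/7 + 138 = 960/7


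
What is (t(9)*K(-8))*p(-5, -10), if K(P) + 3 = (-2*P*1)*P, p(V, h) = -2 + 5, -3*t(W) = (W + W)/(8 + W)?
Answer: 2358/17 ≈ 138.71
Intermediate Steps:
t(W) = -2*W/(3*(8 + W)) (t(W) = -(W + W)/(3*(8 + W)) = -2*W/(3*(8 + W)))
p(V, h) = 3
K(P) = -3 - 2*P**2 (K(P) = -3 + (-2*P*1)*P = -3 + (-2*P)*P = -3 - 2*P**2)
(t(9)*K(-8))*p(-5, -10) = ((-2*9/(24 + 3*9))*(-3 - 2*(-8)**2))*3 = ((-2*9/(24 + 27))*(-3 - 2*64))*3 = ((-2*9/51)*(-3 - 128))*3 = (-2*9*1/51*(-131))*3 = -6/17*(-131)*3 = (786/17)*3 = 2358/17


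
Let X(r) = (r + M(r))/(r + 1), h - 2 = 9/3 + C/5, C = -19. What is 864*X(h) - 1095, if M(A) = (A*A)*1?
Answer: -291/5 ≈ -58.200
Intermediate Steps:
M(A) = A**2 (M(A) = A**2*1 = A**2)
h = 6/5 (h = 2 + (9/3 - 19/5) = 2 + (9*(1/3) - 19*1/5) = 2 + (3 - 19/5) = 2 - 4/5 = 6/5 ≈ 1.2000)
X(r) = (r + r**2)/(1 + r) (X(r) = (r + r**2)/(r + 1) = (r + r**2)/(1 + r))
864*X(h) - 1095 = 864*(6/5) - 1095 = 5184/5 - 1095 = -291/5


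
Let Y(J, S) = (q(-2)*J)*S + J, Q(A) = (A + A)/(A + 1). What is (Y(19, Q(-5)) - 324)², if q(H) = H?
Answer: 160000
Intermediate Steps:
Q(A) = 2*A/(1 + A) (Q(A) = (2*A)/(1 + A) = 2*A/(1 + A))
Y(J, S) = J - 2*J*S (Y(J, S) = (-2*J)*S + J = -2*J*S + J = J - 2*J*S)
(Y(19, Q(-5)) - 324)² = (19*(1 - 4*(-5)/(1 - 5)) - 324)² = (19*(1 - 4*(-5)/(-4)) - 324)² = (19*(1 - 4*(-5)*(-1)/4) - 324)² = (19*(1 - 2*5/2) - 324)² = (19*(1 - 5) - 324)² = (19*(-4) - 324)² = (-76 - 324)² = (-400)² = 160000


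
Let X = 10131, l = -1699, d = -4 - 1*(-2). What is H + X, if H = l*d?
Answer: 13529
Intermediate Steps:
d = -2 (d = -4 + 2 = -2)
H = 3398 (H = -1699*(-2) = 3398)
H + X = 3398 + 10131 = 13529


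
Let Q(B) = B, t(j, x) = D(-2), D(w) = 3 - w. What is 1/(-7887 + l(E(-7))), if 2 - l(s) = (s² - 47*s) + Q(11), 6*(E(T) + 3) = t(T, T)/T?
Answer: -1764/14204299 ≈ -0.00012419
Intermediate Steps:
t(j, x) = 5 (t(j, x) = 3 - 1*(-2) = 3 + 2 = 5)
E(T) = -3 + 5/(6*T) (E(T) = -3 + (5/T)/6 = -3 + 5/(6*T))
l(s) = -9 - s² + 47*s (l(s) = 2 - ((s² - 47*s) + 11) = 2 - (11 + s² - 47*s) = 2 + (-11 - s² + 47*s) = -9 - s² + 47*s)
1/(-7887 + l(E(-7))) = 1/(-7887 + (-9 - (-3 + (⅚)/(-7))² + 47*(-3 + (⅚)/(-7)))) = 1/(-7887 + (-9 - (-3 + (⅚)*(-⅐))² + 47*(-3 + (⅚)*(-⅐)))) = 1/(-7887 + (-9 - (-3 - 5/42)² + 47*(-3 - 5/42))) = 1/(-7887 + (-9 - (-131/42)² + 47*(-131/42))) = 1/(-7887 + (-9 - 1*17161/1764 - 6157/42)) = 1/(-7887 + (-9 - 17161/1764 - 6157/42)) = 1/(-7887 - 291631/1764) = 1/(-14204299/1764) = -1764/14204299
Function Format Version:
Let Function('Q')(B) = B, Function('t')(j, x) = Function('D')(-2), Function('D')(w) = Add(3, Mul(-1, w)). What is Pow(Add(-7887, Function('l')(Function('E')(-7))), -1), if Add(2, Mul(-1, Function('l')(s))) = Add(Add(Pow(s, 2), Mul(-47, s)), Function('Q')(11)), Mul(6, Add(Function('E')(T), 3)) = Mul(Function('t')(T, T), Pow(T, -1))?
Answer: Rational(-1764, 14204299) ≈ -0.00012419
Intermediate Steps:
Function('t')(j, x) = 5 (Function('t')(j, x) = Add(3, Mul(-1, -2)) = Add(3, 2) = 5)
Function('E')(T) = Add(-3, Mul(Rational(5, 6), Pow(T, -1))) (Function('E')(T) = Add(-3, Mul(Rational(1, 6), Mul(5, Pow(T, -1)))) = Add(-3, Mul(Rational(5, 6), Pow(T, -1))))
Function('l')(s) = Add(-9, Mul(-1, Pow(s, 2)), Mul(47, s)) (Function('l')(s) = Add(2, Mul(-1, Add(Add(Pow(s, 2), Mul(-47, s)), 11))) = Add(2, Mul(-1, Add(11, Pow(s, 2), Mul(-47, s)))) = Add(2, Add(-11, Mul(-1, Pow(s, 2)), Mul(47, s))) = Add(-9, Mul(-1, Pow(s, 2)), Mul(47, s)))
Pow(Add(-7887, Function('l')(Function('E')(-7))), -1) = Pow(Add(-7887, Add(-9, Mul(-1, Pow(Add(-3, Mul(Rational(5, 6), Pow(-7, -1))), 2)), Mul(47, Add(-3, Mul(Rational(5, 6), Pow(-7, -1)))))), -1) = Pow(Add(-7887, Add(-9, Mul(-1, Pow(Add(-3, Mul(Rational(5, 6), Rational(-1, 7))), 2)), Mul(47, Add(-3, Mul(Rational(5, 6), Rational(-1, 7)))))), -1) = Pow(Add(-7887, Add(-9, Mul(-1, Pow(Add(-3, Rational(-5, 42)), 2)), Mul(47, Add(-3, Rational(-5, 42))))), -1) = Pow(Add(-7887, Add(-9, Mul(-1, Pow(Rational(-131, 42), 2)), Mul(47, Rational(-131, 42)))), -1) = Pow(Add(-7887, Add(-9, Mul(-1, Rational(17161, 1764)), Rational(-6157, 42))), -1) = Pow(Add(-7887, Add(-9, Rational(-17161, 1764), Rational(-6157, 42))), -1) = Pow(Add(-7887, Rational(-291631, 1764)), -1) = Pow(Rational(-14204299, 1764), -1) = Rational(-1764, 14204299)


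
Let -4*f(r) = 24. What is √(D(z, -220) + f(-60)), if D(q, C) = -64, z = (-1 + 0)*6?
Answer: I*√70 ≈ 8.3666*I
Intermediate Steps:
z = -6 (z = -1*6 = -6)
f(r) = -6 (f(r) = -¼*24 = -6)
√(D(z, -220) + f(-60)) = √(-64 - 6) = √(-70) = I*√70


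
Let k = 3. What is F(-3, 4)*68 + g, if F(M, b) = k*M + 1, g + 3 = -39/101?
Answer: -55286/101 ≈ -547.39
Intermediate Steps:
g = -342/101 (g = -3 - 39/101 = -342/101 ≈ -3.3861)
F(M, b) = 1 + 3*M (F(M, b) = 3*M + 1 = 1 + 3*M)
F(-3, 4)*68 + g = (1 + 3*(-3))*68 - 342/101 = (1 - 9)*68 - 342/101 = -8*68 - 342/101 = -544 - 342/101 = -55286/101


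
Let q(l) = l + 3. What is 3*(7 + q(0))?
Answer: 30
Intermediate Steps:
q(l) = 3 + l
3*(7 + q(0)) = 3*(7 + (3 + 0)) = 3*(7 + 3) = 3*10 = 30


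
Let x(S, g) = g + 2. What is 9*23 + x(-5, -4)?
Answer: 205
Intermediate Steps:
x(S, g) = 2 + g
9*23 + x(-5, -4) = 9*23 + (2 - 4) = 207 - 2 = 205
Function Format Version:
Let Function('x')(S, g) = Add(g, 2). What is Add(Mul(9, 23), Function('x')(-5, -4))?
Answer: 205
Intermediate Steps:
Function('x')(S, g) = Add(2, g)
Add(Mul(9, 23), Function('x')(-5, -4)) = Add(Mul(9, 23), Add(2, -4)) = Add(207, -2) = 205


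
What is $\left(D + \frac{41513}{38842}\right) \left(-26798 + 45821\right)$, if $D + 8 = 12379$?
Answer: $\frac{9141614790585}{38842} \approx 2.3535 \cdot 10^{8}$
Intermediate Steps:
$D = 12371$ ($D = -8 + 12379 = 12371$)
$\left(D + \frac{41513}{38842}\right) \left(-26798 + 45821\right) = \left(12371 + \frac{41513}{38842}\right) \left(-26798 + 45821\right) = \left(12371 + 41513 \cdot \frac{1}{38842}\right) 19023 = \left(12371 + \frac{41513}{38842}\right) 19023 = \frac{480555895}{38842} \cdot 19023 = \frac{9141614790585}{38842}$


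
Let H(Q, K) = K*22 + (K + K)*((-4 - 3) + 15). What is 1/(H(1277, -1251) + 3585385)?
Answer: 1/3537847 ≈ 2.8266e-7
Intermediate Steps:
H(Q, K) = 38*K (H(Q, K) = 22*K + (2*K)*(-7 + 15) = 22*K + (2*K)*8 = 22*K + 16*K = 38*K)
1/(H(1277, -1251) + 3585385) = 1/(38*(-1251) + 3585385) = 1/(-47538 + 3585385) = 1/3537847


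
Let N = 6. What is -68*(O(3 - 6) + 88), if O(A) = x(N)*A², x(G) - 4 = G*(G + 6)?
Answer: -52496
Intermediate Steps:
x(G) = 4 + G*(6 + G) (x(G) = 4 + G*(G + 6) = 4 + G*(6 + G))
O(A) = 76*A² (O(A) = (4 + 6² + 6*6)*A² = (4 + 36 + 36)*A² = 76*A²)
-68*(O(3 - 6) + 88) = -68*(76*(3 - 6)² + 88) = -68*(76*(-3)² + 88) = -68*(76*9 + 88) = -68*(684 + 88) = -68*772 = -52496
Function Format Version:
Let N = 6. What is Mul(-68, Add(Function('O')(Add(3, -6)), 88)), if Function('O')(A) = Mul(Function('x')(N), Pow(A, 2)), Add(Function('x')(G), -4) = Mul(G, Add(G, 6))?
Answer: -52496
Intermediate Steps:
Function('x')(G) = Add(4, Mul(G, Add(6, G))) (Function('x')(G) = Add(4, Mul(G, Add(G, 6))) = Add(4, Mul(G, Add(6, G))))
Function('O')(A) = Mul(76, Pow(A, 2)) (Function('O')(A) = Mul(Add(4, Pow(6, 2), Mul(6, 6)), Pow(A, 2)) = Mul(Add(4, 36, 36), Pow(A, 2)) = Mul(76, Pow(A, 2)))
Mul(-68, Add(Function('O')(Add(3, -6)), 88)) = Mul(-68, Add(Mul(76, Pow(Add(3, -6), 2)), 88)) = Mul(-68, Add(Mul(76, Pow(-3, 2)), 88)) = Mul(-68, Add(Mul(76, 9), 88)) = Mul(-68, Add(684, 88)) = Mul(-68, 772) = -52496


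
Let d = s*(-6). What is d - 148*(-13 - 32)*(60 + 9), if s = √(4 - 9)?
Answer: 459540 - 6*I*√5 ≈ 4.5954e+5 - 13.416*I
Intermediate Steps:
s = I*√5 (s = √(-5) = I*√5 ≈ 2.2361*I)
d = -6*I*√5 (d = (I*√5)*(-6) = -6*I*√5 ≈ -13.416*I)
d - 148*(-13 - 32)*(60 + 9) = -6*I*√5 - 148*(-13 - 32)*(60 + 9) = -6*I*√5 - (-6660)*69 = -6*I*√5 - 148*(-3105) = -6*I*√5 + 459540 = 459540 - 6*I*√5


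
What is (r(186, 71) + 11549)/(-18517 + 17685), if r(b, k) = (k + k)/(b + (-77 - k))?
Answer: -109751/7904 ≈ -13.885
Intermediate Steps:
r(b, k) = 2*k/(-77 + b - k) (r(b, k) = (2*k)/(-77 + b - k) = 2*k/(-77 + b - k))
(r(186, 71) + 11549)/(-18517 + 17685) = (2*71/(-77 + 186 - 1*71) + 11549)/(-18517 + 17685) = (2*71/(-77 + 186 - 71) + 11549)/(-832) = (2*71/38 + 11549)*(-1/832) = (2*71*(1/38) + 11549)*(-1/832) = (71/19 + 11549)*(-1/832) = (219502/19)*(-1/832) = -109751/7904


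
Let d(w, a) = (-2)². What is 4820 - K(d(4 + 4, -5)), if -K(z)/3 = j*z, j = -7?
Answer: 4736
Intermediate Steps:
d(w, a) = 4
K(z) = 21*z (K(z) = -(-21)*z = 21*z)
4820 - K(d(4 + 4, -5)) = 4820 - 21*4 = 4820 - 1*84 = 4820 - 84 = 4736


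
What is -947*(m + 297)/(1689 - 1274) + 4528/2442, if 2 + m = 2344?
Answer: -3050501833/506715 ≈ -6020.2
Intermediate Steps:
m = 2342 (m = -2 + 2344 = 2342)
-947*(m + 297)/(1689 - 1274) + 4528/2442 = -947*(2342 + 297)/(1689 - 1274) + 4528/2442 = -947/(415/2639) + 4528*(1/2442) = -947/(415*(1/2639)) + 2264/1221 = -947/415/2639 + 2264/1221 = -947*2639/415 + 2264/1221 = -2499133/415 + 2264/1221 = -3050501833/506715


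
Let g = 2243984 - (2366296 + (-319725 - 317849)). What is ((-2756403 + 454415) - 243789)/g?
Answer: -2545777/515262 ≈ -4.9407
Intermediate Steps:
g = 515262 (g = 2243984 - (2366296 - 637574) = 2243984 - 1*1728722 = 2243984 - 1728722 = 515262)
((-2756403 + 454415) - 243789)/g = ((-2756403 + 454415) - 243789)/515262 = (-2301988 - 243789)*(1/515262) = -2545777*1/515262 = -2545777/515262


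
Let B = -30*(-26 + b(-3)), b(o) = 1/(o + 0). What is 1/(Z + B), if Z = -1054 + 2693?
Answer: 1/2429 ≈ 0.00041169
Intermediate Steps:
b(o) = 1/o
Z = 1639
B = 790 (B = -30*(-26 + 1/(-3)) = -30*(-26 - ⅓) = -30*(-79/3) = 790)
1/(Z + B) = 1/(1639 + 790) = 1/2429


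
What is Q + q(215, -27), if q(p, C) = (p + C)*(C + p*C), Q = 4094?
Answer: -1092322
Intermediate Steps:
q(p, C) = (C + p)*(C + C*p)
Q + q(215, -27) = 4094 - 27*(-27 + 215 + 215² - 27*215) = 4094 - 27*(-27 + 215 + 46225 - 5805) = 4094 - 27*40608 = 4094 - 1096416 = -1092322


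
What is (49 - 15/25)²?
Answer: 58564/25 ≈ 2342.6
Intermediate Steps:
(49 - 15/25)² = (49 - 15*1/25)² = (49 - ⅗)² = (242/5)² = 58564/25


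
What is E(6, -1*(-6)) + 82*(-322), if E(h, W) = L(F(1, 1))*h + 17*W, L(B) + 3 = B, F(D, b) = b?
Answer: -26314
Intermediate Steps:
L(B) = -3 + B
E(h, W) = -2*h + 17*W (E(h, W) = (-3 + 1)*h + 17*W = -2*h + 17*W)
E(6, -1*(-6)) + 82*(-322) = (-2*6 + 17*(-1*(-6))) + 82*(-322) = (-12 + 17*6) - 26404 = (-12 + 102) - 26404 = 90 - 26404 = -26314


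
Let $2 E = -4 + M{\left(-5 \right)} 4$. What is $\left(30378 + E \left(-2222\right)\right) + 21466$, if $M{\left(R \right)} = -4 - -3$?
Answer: $60732$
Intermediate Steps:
$M{\left(R \right)} = -1$ ($M{\left(R \right)} = -4 + 3 = -1$)
$E = -4$ ($E = \frac{-4 - 4}{2} = \frac{1}{2} \left(-8\right) = -4$)
$\left(30378 + E \left(-2222\right)\right) + 21466 = \left(30378 - -8888\right) + 21466 = \left(30378 + 8888\right) + 21466 = 39266 + 21466 = 60732$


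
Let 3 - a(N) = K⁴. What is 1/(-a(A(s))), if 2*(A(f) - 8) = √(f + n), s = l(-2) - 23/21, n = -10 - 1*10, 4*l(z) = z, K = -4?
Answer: 1/253 ≈ 0.0039526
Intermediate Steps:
l(z) = z/4
n = -20 (n = -10 - 10 = -20)
s = -67/42 (s = (¼)*(-2) - 23/21 = -½ - 23/21 = -67/42 ≈ -1.5952)
A(f) = 8 + √(-20 + f)/2 (A(f) = 8 + √(f - 20)/2 = 8 + √(-20 + f)/2)
a(N) = -253 (a(N) = 3 - 1*(-4)⁴ = 3 - 1*256 = 3 - 256 = -253)
1/(-a(A(s))) = 1/(-1*(-253)) = 1/253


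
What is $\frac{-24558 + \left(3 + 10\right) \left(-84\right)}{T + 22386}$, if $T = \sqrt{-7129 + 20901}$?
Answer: $- \frac{7555275}{6593674} + \frac{675 \sqrt{3443}}{6593674} \approx -1.1398$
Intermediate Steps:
$T = 2 \sqrt{3443}$ ($T = \sqrt{13772} = 2 \sqrt{3443} \approx 117.35$)
$\frac{-24558 + \left(3 + 10\right) \left(-84\right)}{T + 22386} = \frac{-24558 + \left(3 + 10\right) \left(-84\right)}{2 \sqrt{3443} + 22386} = \frac{-24558 + 13 \left(-84\right)}{22386 + 2 \sqrt{3443}} = \frac{-24558 - 1092}{22386 + 2 \sqrt{3443}} = - \frac{25650}{22386 + 2 \sqrt{3443}}$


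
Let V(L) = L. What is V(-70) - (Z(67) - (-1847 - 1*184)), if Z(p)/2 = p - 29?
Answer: -2177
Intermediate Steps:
Z(p) = -58 + 2*p (Z(p) = 2*(p - 29) = 2*(-29 + p) = -58 + 2*p)
V(-70) - (Z(67) - (-1847 - 1*184)) = -70 - ((-58 + 2*67) - (-1847 - 1*184)) = -70 - ((-58 + 134) - (-1847 - 184)) = -70 - (76 - 1*(-2031)) = -70 - (76 + 2031) = -70 - 1*2107 = -70 - 2107 = -2177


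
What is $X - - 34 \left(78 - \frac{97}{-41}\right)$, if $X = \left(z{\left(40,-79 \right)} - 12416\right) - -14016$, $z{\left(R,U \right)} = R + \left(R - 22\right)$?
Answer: $\frac{180008}{41} \approx 4390.4$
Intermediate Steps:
$z{\left(R,U \right)} = -22 + 2 R$ ($z{\left(R,U \right)} = R + \left(R - 22\right) = R + \left(-22 + R\right) = -22 + 2 R$)
$X = 1658$ ($X = \left(\left(-22 + 2 \cdot 40\right) - 12416\right) - -14016 = \left(\left(-22 + 80\right) - 12416\right) + 14016 = \left(58 - 12416\right) + 14016 = -12358 + 14016 = 1658$)
$X - - 34 \left(78 - \frac{97}{-41}\right) = 1658 - - 34 \left(78 - \frac{97}{-41}\right) = 1658 - - 34 \left(78 - - \frac{97}{41}\right) = 1658 - - 34 \left(78 + \frac{97}{41}\right) = 1658 - \left(-34\right) \frac{3295}{41} = 1658 - - \frac{112030}{41} = 1658 + \frac{112030}{41} = \frac{180008}{41}$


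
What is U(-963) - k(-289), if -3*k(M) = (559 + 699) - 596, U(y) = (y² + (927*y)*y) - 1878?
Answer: 2581790324/3 ≈ 8.6060e+8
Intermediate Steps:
U(y) = -1878 + 928*y² (U(y) = (y² + 927*y²) - 1878 = 928*y² - 1878 = -1878 + 928*y²)
k(M) = -662/3 (k(M) = -((559 + 699) - 596)/3 = -(1258 - 596)/3 = -⅓*662 = -662/3)
U(-963) - k(-289) = (-1878 + 928*(-963)²) - 1*(-662/3) = (-1878 + 928*927369) + 662/3 = (-1878 + 860598432) + 662/3 = 860596554 + 662/3 = 2581790324/3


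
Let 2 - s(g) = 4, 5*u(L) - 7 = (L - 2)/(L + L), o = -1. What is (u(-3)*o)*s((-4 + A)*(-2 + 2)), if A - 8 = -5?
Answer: 47/15 ≈ 3.1333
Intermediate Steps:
A = 3 (A = 8 - 5 = 3)
u(L) = 7/5 + (-2 + L)/(10*L) (u(L) = 7/5 + ((L - 2)/(L + L))/5 = 7/5 + ((-2 + L)/((2*L)))/5 = 7/5 + ((-2 + L)*(1/(2*L)))/5 = 7/5 + ((-2 + L)/(2*L))/5 = 7/5 + (-2 + L)/(10*L))
s(g) = -2 (s(g) = 2 - 1*4 = 2 - 4 = -2)
(u(-3)*o)*s((-4 + A)*(-2 + 2)) = (((⅒)*(-2 + 15*(-3))/(-3))*(-1))*(-2) = (((⅒)*(-⅓)*(-2 - 45))*(-1))*(-2) = (((⅒)*(-⅓)*(-47))*(-1))*(-2) = ((47/30)*(-1))*(-2) = -47/30*(-2) = 47/15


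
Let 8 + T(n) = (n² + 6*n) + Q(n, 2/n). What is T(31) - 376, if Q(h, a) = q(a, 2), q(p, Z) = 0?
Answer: 763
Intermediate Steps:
Q(h, a) = 0
T(n) = -8 + n² + 6*n (T(n) = -8 + ((n² + 6*n) + 0) = -8 + (n² + 6*n) = -8 + n² + 6*n)
T(31) - 376 = (-8 + 31² + 6*31) - 376 = (-8 + 961 + 186) - 376 = 1139 - 376 = 763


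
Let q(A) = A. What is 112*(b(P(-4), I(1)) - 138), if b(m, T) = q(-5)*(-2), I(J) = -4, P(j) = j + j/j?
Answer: -14336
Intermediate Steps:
P(j) = 1 + j (P(j) = j + 1 = 1 + j)
b(m, T) = 10 (b(m, T) = -5*(-2) = 10)
112*(b(P(-4), I(1)) - 138) = 112*(10 - 138) = 112*(-128) = -14336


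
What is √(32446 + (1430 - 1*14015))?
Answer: √19861 ≈ 140.93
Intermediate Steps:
√(32446 + (1430 - 1*14015)) = √(32446 + (1430 - 14015)) = √(32446 - 12585) = √19861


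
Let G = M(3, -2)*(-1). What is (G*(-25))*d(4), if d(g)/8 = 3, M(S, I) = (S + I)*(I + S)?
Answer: 600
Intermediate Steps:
M(S, I) = (I + S)**2 (M(S, I) = (I + S)*(I + S) = (I + S)**2)
G = -1 (G = (-2 + 3)**2*(-1) = 1**2*(-1) = 1*(-1) = -1)
d(g) = 24 (d(g) = 8*3 = 24)
(G*(-25))*d(4) = -1*(-25)*24 = 25*24 = 600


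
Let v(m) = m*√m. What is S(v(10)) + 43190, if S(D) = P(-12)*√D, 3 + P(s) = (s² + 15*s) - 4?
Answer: 43190 - 43*10^(¾) ≈ 42948.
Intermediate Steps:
P(s) = -7 + s² + 15*s (P(s) = -3 + ((s² + 15*s) - 4) = -3 + (-4 + s² + 15*s) = -7 + s² + 15*s)
v(m) = m^(3/2)
S(D) = -43*√D (S(D) = (-7 + (-12)² + 15*(-12))*√D = (-7 + 144 - 180)*√D = -43*√D)
S(v(10)) + 43190 = -43*10^(¾) + 43190 = 43190 - 43*10^(¾)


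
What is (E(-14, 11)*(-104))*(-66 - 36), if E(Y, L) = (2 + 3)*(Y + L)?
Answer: -159120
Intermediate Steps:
E(Y, L) = 5*L + 5*Y (E(Y, L) = 5*(L + Y) = 5*L + 5*Y)
(E(-14, 11)*(-104))*(-66 - 36) = ((5*11 + 5*(-14))*(-104))*(-66 - 36) = ((55 - 70)*(-104))*(-102) = -15*(-104)*(-102) = 1560*(-102) = -159120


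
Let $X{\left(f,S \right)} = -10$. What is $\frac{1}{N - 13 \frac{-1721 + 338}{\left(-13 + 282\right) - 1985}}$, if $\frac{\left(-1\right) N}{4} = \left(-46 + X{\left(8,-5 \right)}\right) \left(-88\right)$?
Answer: $- \frac{44}{867789} \approx -5.0704 \cdot 10^{-5}$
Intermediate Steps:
$N = -19712$ ($N = - 4 \left(-46 - 10\right) \left(-88\right) = - 4 \left(\left(-56\right) \left(-88\right)\right) = \left(-4\right) 4928 = -19712$)
$\frac{1}{N - 13 \frac{-1721 + 338}{\left(-13 + 282\right) - 1985}} = \frac{1}{-19712 - 13 \frac{-1721 + 338}{\left(-13 + 282\right) - 1985}} = \frac{1}{-19712 - 13 \left(- \frac{1383}{269 - 1985}\right)} = \frac{1}{-19712 - 13 \left(- \frac{1383}{-1716}\right)} = \frac{1}{-19712 - 13 \left(\left(-1383\right) \left(- \frac{1}{1716}\right)\right)} = \frac{1}{-19712 - \frac{461}{44}} = \frac{1}{- \frac{867789}{44}} = - \frac{44}{867789}$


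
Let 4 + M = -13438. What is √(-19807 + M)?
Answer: I*√33249 ≈ 182.34*I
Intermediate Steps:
M = -13442 (M = -4 - 13438 = -13442)
√(-19807 + M) = √(-19807 - 13442) = √(-33249) = I*√33249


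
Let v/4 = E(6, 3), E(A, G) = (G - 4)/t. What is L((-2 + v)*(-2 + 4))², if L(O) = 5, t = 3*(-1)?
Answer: 25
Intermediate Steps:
t = -3
E(A, G) = 4/3 - G/3 (E(A, G) = (G - 4)/(-3) = (-4 + G)*(-⅓) = 4/3 - G/3)
v = 4/3 (v = 4*(4/3 - ⅓*3) = 4*(4/3 - 1) = 4*(⅓) = 4/3 ≈ 1.3333)
L((-2 + v)*(-2 + 4))² = 5² = 25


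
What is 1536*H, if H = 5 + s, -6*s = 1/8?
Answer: 7648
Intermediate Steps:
s = -1/48 (s = -1/6/8 = -1/6*1/8 = -1/48 ≈ -0.020833)
H = 239/48 (H = 5 - 1/48 = 239/48 ≈ 4.9792)
1536*H = 1536*(239/48) = 7648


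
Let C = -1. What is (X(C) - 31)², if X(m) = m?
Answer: 1024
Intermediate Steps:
(X(C) - 31)² = (-1 - 31)² = (-32)² = 1024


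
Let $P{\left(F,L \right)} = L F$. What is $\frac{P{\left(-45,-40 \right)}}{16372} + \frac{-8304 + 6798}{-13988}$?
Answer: $\frac{6229329}{28626442} \approx 0.21761$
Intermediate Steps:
$P{\left(F,L \right)} = F L$
$\frac{P{\left(-45,-40 \right)}}{16372} + \frac{-8304 + 6798}{-13988} = \frac{\left(-45\right) \left(-40\right)}{16372} + \frac{-8304 + 6798}{-13988} = 1800 \cdot \frac{1}{16372} - - \frac{753}{6994} = \frac{450}{4093} + \frac{753}{6994} = \frac{6229329}{28626442}$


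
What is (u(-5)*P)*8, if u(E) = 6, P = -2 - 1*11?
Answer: -624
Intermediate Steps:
P = -13 (P = -2 - 11 = -13)
(u(-5)*P)*8 = (6*(-13))*8 = -78*8 = -624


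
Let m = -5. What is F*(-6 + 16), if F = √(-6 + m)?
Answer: 10*I*√11 ≈ 33.166*I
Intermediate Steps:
F = I*√11 (F = √(-6 - 5) = √(-11) = I*√11 ≈ 3.3166*I)
F*(-6 + 16) = (I*√11)*(-6 + 16) = (I*√11)*10 = 10*I*√11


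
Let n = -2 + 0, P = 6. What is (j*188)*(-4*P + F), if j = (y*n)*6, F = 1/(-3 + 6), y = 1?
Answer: 53392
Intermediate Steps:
F = ⅓ (F = 1/3 = ⅓ ≈ 0.33333)
n = -2
j = -12 (j = (1*(-2))*6 = -2*6 = -12)
(j*188)*(-4*P + F) = (-12*188)*(-4*6 + ⅓) = -2256*(-24 + ⅓) = -2256*(-71/3) = 53392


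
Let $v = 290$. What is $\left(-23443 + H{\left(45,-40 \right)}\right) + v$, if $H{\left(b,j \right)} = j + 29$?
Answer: $-23164$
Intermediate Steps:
$H{\left(b,j \right)} = 29 + j$
$\left(-23443 + H{\left(45,-40 \right)}\right) + v = \left(-23443 + \left(29 - 40\right)\right) + 290 = \left(-23443 - 11\right) + 290 = -23454 + 290 = -23164$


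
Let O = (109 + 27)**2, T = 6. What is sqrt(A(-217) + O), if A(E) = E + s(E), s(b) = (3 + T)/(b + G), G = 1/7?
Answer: sqrt(4680071418)/506 ≈ 135.20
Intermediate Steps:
G = 1/7 ≈ 0.14286
O = 18496 (O = 136**2 = 18496)
s(b) = 9/(1/7 + b) (s(b) = (3 + 6)/(b + 1/7) = 9/(1/7 + b))
A(E) = E + 63/(1 + 7*E)
sqrt(A(-217) + O) = sqrt((63 - 217*(1 + 7*(-217)))/(1 + 7*(-217)) + 18496) = sqrt((63 - 217*(1 - 1519))/(1 - 1519) + 18496) = sqrt((63 - 217*(-1518))/(-1518) + 18496) = sqrt(-(63 + 329406)/1518 + 18496) = sqrt(-1/1518*329469 + 18496) = sqrt(-109823/506 + 18496) = sqrt(9249153/506) = sqrt(4680071418)/506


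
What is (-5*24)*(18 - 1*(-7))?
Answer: -3000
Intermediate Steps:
(-5*24)*(18 - 1*(-7)) = -120*(18 + 7) = -120*25 = -3000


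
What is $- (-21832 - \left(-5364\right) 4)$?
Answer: $376$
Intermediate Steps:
$- (-21832 - \left(-5364\right) 4) = - (-21832 - -21456) = - (-21832 + 21456) = \left(-1\right) \left(-376\right) = 376$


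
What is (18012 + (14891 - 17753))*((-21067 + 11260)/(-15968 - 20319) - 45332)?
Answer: -24921030026550/36287 ≈ -6.8678e+8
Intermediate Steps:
(18012 + (14891 - 17753))*((-21067 + 11260)/(-15968 - 20319) - 45332) = (18012 - 2862)*(-9807/(-36287) - 45332) = 15150*(-9807*(-1/36287) - 45332) = 15150*(9807/36287 - 45332) = 15150*(-1644952477/36287) = -24921030026550/36287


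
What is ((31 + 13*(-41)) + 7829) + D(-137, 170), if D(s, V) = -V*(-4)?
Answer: 8007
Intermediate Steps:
D(s, V) = 4*V
((31 + 13*(-41)) + 7829) + D(-137, 170) = ((31 + 13*(-41)) + 7829) + 4*170 = ((31 - 533) + 7829) + 680 = (-502 + 7829) + 680 = 7327 + 680 = 8007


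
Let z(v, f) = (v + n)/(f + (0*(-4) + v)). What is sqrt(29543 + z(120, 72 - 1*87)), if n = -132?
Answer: 3*sqrt(4021115)/35 ≈ 171.88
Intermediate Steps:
z(v, f) = (-132 + v)/(f + v) (z(v, f) = (v - 132)/(f + (0*(-4) + v)) = (-132 + v)/(f + (0 + v)) = (-132 + v)/(f + v))
sqrt(29543 + z(120, 72 - 1*87)) = sqrt(29543 + (-132 + 120)/((72 - 1*87) + 120)) = sqrt(29543 - 12/((72 - 87) + 120)) = sqrt(29543 - 12/(-15 + 120)) = sqrt(29543 - 12/105) = sqrt(29543 + (1/105)*(-12)) = sqrt(29543 - 4/35) = sqrt(1034001/35) = 3*sqrt(4021115)/35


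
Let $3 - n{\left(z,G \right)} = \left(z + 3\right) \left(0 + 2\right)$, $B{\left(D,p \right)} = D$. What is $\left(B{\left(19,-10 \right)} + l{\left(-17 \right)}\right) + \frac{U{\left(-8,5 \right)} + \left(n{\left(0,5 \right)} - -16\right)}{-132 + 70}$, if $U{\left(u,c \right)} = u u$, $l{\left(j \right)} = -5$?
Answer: $\frac{791}{62} \approx 12.758$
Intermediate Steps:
$n{\left(z,G \right)} = -3 - 2 z$ ($n{\left(z,G \right)} = 3 - \left(z + 3\right) \left(0 + 2\right) = 3 - \left(3 + z\right) 2 = 3 - \left(6 + 2 z\right) = -3 - 2 z$)
$U{\left(u,c \right)} = u^{2}$
$\left(B{\left(19,-10 \right)} + l{\left(-17 \right)}\right) + \frac{U{\left(-8,5 \right)} + \left(n{\left(0,5 \right)} - -16\right)}{-132 + 70} = \left(19 - 5\right) + \frac{\left(-8\right)^{2} - -13}{-132 + 70} = 14 + \frac{64 + \left(\left(-3 + 0\right) + 16\right)}{-62} = 14 + \left(64 + \left(-3 + 16\right)\right) \left(- \frac{1}{62}\right) = 14 + \left(64 + 13\right) \left(- \frac{1}{62}\right) = 14 + 77 \left(- \frac{1}{62}\right) = 14 - \frac{77}{62} = \frac{791}{62}$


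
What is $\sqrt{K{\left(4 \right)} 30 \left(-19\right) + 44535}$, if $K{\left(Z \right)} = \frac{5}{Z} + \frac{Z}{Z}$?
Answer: $\frac{\sqrt{173010}}{2} \approx 207.97$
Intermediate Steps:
$K{\left(Z \right)} = 1 + \frac{5}{Z}$ ($K{\left(Z \right)} = \frac{5}{Z} + 1 = 1 + \frac{5}{Z}$)
$\sqrt{K{\left(4 \right)} 30 \left(-19\right) + 44535} = \sqrt{\frac{5 + 4}{4} \cdot 30 \left(-19\right) + 44535} = \sqrt{\frac{1}{4} \cdot 9 \cdot 30 \left(-19\right) + 44535} = \sqrt{\frac{9}{4} \cdot 30 \left(-19\right) + 44535} = \sqrt{\frac{135}{2} \left(-19\right) + 44535} = \sqrt{- \frac{2565}{2} + 44535} = \sqrt{\frac{86505}{2}} = \frac{\sqrt{173010}}{2}$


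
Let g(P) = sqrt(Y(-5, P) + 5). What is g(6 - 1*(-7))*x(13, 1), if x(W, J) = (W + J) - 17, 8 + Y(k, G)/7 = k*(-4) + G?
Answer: -18*sqrt(5) ≈ -40.249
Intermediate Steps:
Y(k, G) = -56 - 28*k + 7*G (Y(k, G) = -56 + 7*(k*(-4) + G) = -56 + 7*(-4*k + G) = -56 + 7*(G - 4*k) = -56 + (-28*k + 7*G) = -56 - 28*k + 7*G)
x(W, J) = -17 + J + W (x(W, J) = (J + W) - 17 = -17 + J + W)
g(P) = sqrt(89 + 7*P) (g(P) = sqrt((-56 - 28*(-5) + 7*P) + 5) = sqrt((-56 + 140 + 7*P) + 5) = sqrt((84 + 7*P) + 5) = sqrt(89 + 7*P))
g(6 - 1*(-7))*x(13, 1) = sqrt(89 + 7*(6 - 1*(-7)))*(-17 + 1 + 13) = sqrt(89 + 7*(6 + 7))*(-3) = sqrt(89 + 7*13)*(-3) = sqrt(89 + 91)*(-3) = sqrt(180)*(-3) = (6*sqrt(5))*(-3) = -18*sqrt(5)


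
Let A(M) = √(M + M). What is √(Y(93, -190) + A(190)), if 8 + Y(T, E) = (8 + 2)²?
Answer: √(92 + 2*√95) ≈ 10.559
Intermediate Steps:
Y(T, E) = 92 (Y(T, E) = -8 + (8 + 2)² = -8 + 10² = -8 + 100 = 92)
A(M) = √2*√M (A(M) = √(2*M) = √2*√M)
√(Y(93, -190) + A(190)) = √(92 + √2*√190) = √(92 + 2*√95)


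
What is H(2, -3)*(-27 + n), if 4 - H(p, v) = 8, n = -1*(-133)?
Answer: -424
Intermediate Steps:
n = 133
H(p, v) = -4 (H(p, v) = 4 - 1*8 = 4 - 8 = -4)
H(2, -3)*(-27 + n) = -4*(-27 + 133) = -4*106 = -424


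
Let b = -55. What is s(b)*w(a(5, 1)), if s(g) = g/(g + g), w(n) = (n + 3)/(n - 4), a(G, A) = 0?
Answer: -3/8 ≈ -0.37500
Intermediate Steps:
w(n) = (3 + n)/(-4 + n)
s(g) = ½ (s(g) = g/((2*g)) = g*(1/(2*g)) = ½)
s(b)*w(a(5, 1)) = ((3 + 0)/(-4 + 0))/2 = (3/(-4))/2 = (-¼*3)/2 = (½)*(-¾) = -3/8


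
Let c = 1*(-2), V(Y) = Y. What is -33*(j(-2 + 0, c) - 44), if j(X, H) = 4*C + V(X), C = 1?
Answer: 1386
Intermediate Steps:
c = -2
j(X, H) = 4 + X (j(X, H) = 4*1 + X = 4 + X)
-33*(j(-2 + 0, c) - 44) = -33*((4 + (-2 + 0)) - 44) = -33*((4 - 2) - 44) = -33*(2 - 44) = -33*(-42) = 1386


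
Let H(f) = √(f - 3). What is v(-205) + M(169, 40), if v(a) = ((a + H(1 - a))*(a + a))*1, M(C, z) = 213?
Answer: 84263 - 410*√203 ≈ 78421.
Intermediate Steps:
H(f) = √(-3 + f)
v(a) = 2*a*(a + √(-2 - a)) (v(a) = ((a + √(-3 + (1 - a)))*(a + a))*1 = ((a + √(-2 - a))*(2*a))*1 = (2*a*(a + √(-2 - a)))*1 = 2*a*(a + √(-2 - a)))
v(-205) + M(169, 40) = 2*(-205)*(-205 + √(-2 - 1*(-205))) + 213 = 2*(-205)*(-205 + √(-2 + 205)) + 213 = 2*(-205)*(-205 + √203) + 213 = (84050 - 410*√203) + 213 = 84263 - 410*√203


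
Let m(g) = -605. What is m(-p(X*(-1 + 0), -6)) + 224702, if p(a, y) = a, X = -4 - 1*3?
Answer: 224097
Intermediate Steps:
X = -7 (X = -4 - 3 = -7)
m(-p(X*(-1 + 0), -6)) + 224702 = -605 + 224702 = 224097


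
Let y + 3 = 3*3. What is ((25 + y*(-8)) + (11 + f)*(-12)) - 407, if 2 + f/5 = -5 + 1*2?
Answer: -262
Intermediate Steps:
f = -25 (f = -10 + 5*(-5 + 1*2) = -10 + 5*(-5 + 2) = -10 + 5*(-3) = -10 - 15 = -25)
y = 6 (y = -3 + 3*3 = -3 + 9 = 6)
((25 + y*(-8)) + (11 + f)*(-12)) - 407 = ((25 + 6*(-8)) + (11 - 25)*(-12)) - 407 = ((25 - 48) - 14*(-12)) - 407 = (-23 + 168) - 407 = 145 - 407 = -262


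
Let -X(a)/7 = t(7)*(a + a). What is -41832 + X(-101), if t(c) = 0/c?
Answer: -41832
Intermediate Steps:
t(c) = 0
X(a) = 0 (X(a) = -0*(a + a) = -0*2*a = -7*0 = 0)
-41832 + X(-101) = -41832 + 0 = -41832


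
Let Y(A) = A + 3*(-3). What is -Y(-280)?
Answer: 289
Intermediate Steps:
Y(A) = -9 + A (Y(A) = A - 9 = -9 + A)
-Y(-280) = -(-9 - 280) = -1*(-289) = 289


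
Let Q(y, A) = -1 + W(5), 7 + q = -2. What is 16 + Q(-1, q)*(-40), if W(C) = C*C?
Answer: -944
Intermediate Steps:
q = -9 (q = -7 - 2 = -9)
W(C) = C**2
Q(y, A) = 24 (Q(y, A) = -1 + 5**2 = -1 + 25 = 24)
16 + Q(-1, q)*(-40) = 16 + 24*(-40) = 16 - 960 = -944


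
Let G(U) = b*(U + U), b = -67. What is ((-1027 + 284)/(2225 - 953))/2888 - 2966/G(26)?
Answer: 2723279791/3199649856 ≈ 0.85112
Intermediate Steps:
G(U) = -134*U (G(U) = -67*(U + U) = -134*U)
((-1027 + 284)/(2225 - 953))/2888 - 2966/G(26) = ((-1027 + 284)/(2225 - 953))/2888 - 2966/((-134*26)) = -743/1272*(1/2888) - 2966/(-3484) = -743*1/1272*(1/2888) - 2966*(-1/3484) = -743/1272*1/2888 + 1483/1742 = -743/3673536 + 1483/1742 = 2723279791/3199649856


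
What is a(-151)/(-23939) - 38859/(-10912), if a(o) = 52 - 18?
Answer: 929874593/261222368 ≈ 3.5597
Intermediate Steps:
a(o) = 34
a(-151)/(-23939) - 38859/(-10912) = 34/(-23939) - 38859/(-10912) = 34*(-1/23939) - 38859*(-1/10912) = -34/23939 + 38859/10912 = 929874593/261222368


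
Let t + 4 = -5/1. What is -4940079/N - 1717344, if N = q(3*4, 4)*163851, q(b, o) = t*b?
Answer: -10129985496091/5898636 ≈ -1.7173e+6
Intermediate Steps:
t = -9 (t = -4 - 5/1 = -4 - 5*1 = -4 - 5 = -9)
q(b, o) = -9*b
N = -17695908 (N = -27*4*163851 = -9*12*163851 = -108*163851 = -17695908)
-4940079/N - 1717344 = -4940079/(-17695908) - 1717344 = -4940079*(-1/17695908) - 1717344 = 1646693/5898636 - 1717344 = -10129985496091/5898636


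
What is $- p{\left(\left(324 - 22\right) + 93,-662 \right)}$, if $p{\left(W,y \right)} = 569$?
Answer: $-569$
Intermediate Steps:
$- p{\left(\left(324 - 22\right) + 93,-662 \right)} = \left(-1\right) 569 = -569$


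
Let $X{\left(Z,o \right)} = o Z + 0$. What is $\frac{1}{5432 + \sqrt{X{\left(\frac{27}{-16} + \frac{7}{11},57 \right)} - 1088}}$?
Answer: $\frac{956032}{5193367857} - \frac{4 i \sqrt{2222363}}{5193367857} \approx 0.00018409 - 1.1482 \cdot 10^{-6} i$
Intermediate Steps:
$X{\left(Z,o \right)} = Z o$ ($X{\left(Z,o \right)} = Z o + 0 = Z o$)
$\frac{1}{5432 + \sqrt{X{\left(\frac{27}{-16} + \frac{7}{11},57 \right)} - 1088}} = \frac{1}{5432 + \sqrt{\left(\frac{27}{-16} + \frac{7}{11}\right) 57 - 1088}} = \frac{1}{5432 + \sqrt{\left(27 \left(- \frac{1}{16}\right) + 7 \cdot \frac{1}{11}\right) 57 - 1088}} = \frac{1}{5432 + \sqrt{\left(- \frac{27}{16} + \frac{7}{11}\right) 57 - 1088}} = \frac{1}{5432 + \sqrt{\left(- \frac{185}{176}\right) 57 - 1088}} = \frac{1}{5432 + \sqrt{- \frac{10545}{176} - 1088}} = \frac{1}{5432 + \sqrt{- \frac{202033}{176}}} = \frac{1}{5432 + \frac{i \sqrt{2222363}}{44}}$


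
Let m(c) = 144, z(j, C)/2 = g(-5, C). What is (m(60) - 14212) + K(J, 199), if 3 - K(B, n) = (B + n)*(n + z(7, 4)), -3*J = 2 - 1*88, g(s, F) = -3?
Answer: -174014/3 ≈ -58005.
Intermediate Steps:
z(j, C) = -6 (z(j, C) = 2*(-3) = -6)
J = 86/3 (J = -(2 - 1*88)/3 = -(2 - 88)/3 = -⅓*(-86) = 86/3 ≈ 28.667)
K(B, n) = 3 - (-6 + n)*(B + n) (K(B, n) = 3 - (B + n)*(n - 6) = 3 - (B + n)*(-6 + n) = 3 - (-6 + n)*(B + n))
(m(60) - 14212) + K(J, 199) = (144 - 14212) + (3 - 1*199² + 6*(86/3) + 6*199 - 1*86/3*199) = -14068 + (3 - 1*39601 + 172 + 1194 - 17114/3) = -14068 + (3 - 39601 + 172 + 1194 - 17114/3) = -14068 - 131810/3 = -174014/3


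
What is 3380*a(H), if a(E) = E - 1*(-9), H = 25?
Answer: 114920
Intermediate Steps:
a(E) = 9 + E (a(E) = E + 9 = 9 + E)
3380*a(H) = 3380*(9 + 25) = 3380*34 = 114920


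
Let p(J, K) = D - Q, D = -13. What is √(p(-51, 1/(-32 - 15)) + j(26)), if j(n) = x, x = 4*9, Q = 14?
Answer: 3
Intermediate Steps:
x = 36
p(J, K) = -27 (p(J, K) = -13 - 1*14 = -13 - 14 = -27)
j(n) = 36
√(p(-51, 1/(-32 - 15)) + j(26)) = √(-27 + 36) = √9 = 3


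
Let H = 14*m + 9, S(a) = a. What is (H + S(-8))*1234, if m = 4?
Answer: 70338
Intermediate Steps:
H = 65 (H = 14*4 + 9 = 56 + 9 = 65)
(H + S(-8))*1234 = (65 - 8)*1234 = 57*1234 = 70338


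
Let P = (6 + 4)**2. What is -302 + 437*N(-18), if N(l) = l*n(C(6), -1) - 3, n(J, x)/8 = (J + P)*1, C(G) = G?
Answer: -6671981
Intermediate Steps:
P = 100 (P = 10**2 = 100)
n(J, x) = 800 + 8*J (n(J, x) = 8*((J + 100)*1) = 8*((100 + J)*1) = 8*(100 + J) = 800 + 8*J)
N(l) = -3 + 848*l (N(l) = l*(800 + 8*6) - 3 = l*(800 + 48) - 3 = l*848 - 3 = 848*l - 3 = -3 + 848*l)
-302 + 437*N(-18) = -302 + 437*(-3 + 848*(-18)) = -302 + 437*(-3 - 15264) = -302 + 437*(-15267) = -302 - 6671679 = -6671981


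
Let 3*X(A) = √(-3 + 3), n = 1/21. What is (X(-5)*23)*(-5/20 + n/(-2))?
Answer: 0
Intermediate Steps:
n = 1/21 ≈ 0.047619
X(A) = 0 (X(A) = √(-3 + 3)/3 = √0/3 = (⅓)*0 = 0)
(X(-5)*23)*(-5/20 + n/(-2)) = (0*23)*(-5/20 + (1/21)/(-2)) = 0*(-5*1/20 + (1/21)*(-½)) = 0*(-¼ - 1/42) = 0*(-23/84) = 0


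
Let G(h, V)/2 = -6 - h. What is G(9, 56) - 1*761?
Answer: -791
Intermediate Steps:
G(h, V) = -12 - 2*h (G(h, V) = 2*(-6 - h) = -12 - 2*h)
G(9, 56) - 1*761 = (-12 - 2*9) - 1*761 = (-12 - 18) - 761 = -30 - 761 = -791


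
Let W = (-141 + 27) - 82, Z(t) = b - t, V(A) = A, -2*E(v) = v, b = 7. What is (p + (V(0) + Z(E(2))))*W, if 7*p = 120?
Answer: -4928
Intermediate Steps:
E(v) = -v/2
Z(t) = 7 - t
p = 120/7 (p = (⅐)*120 = 120/7 ≈ 17.143)
W = -196 (W = -114 - 82 = -196)
(p + (V(0) + Z(E(2))))*W = (120/7 + (0 + (7 - (-1)*2/2)))*(-196) = (120/7 + (0 + (7 - 1*(-1))))*(-196) = (120/7 + (0 + (7 + 1)))*(-196) = (120/7 + (0 + 8))*(-196) = (120/7 + 8)*(-196) = (176/7)*(-196) = -4928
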